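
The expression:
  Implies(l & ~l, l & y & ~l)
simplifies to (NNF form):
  True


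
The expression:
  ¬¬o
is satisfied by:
  {o: True}


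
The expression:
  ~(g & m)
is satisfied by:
  {g: False, m: False}
  {m: True, g: False}
  {g: True, m: False}


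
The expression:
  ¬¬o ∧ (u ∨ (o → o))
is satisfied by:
  {o: True}


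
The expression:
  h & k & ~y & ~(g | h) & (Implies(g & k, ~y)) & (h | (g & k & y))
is never true.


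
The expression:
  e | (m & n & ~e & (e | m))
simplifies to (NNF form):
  e | (m & n)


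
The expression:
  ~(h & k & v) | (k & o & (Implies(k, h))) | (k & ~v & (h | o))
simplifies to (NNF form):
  o | ~h | ~k | ~v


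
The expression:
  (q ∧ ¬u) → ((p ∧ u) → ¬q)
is always true.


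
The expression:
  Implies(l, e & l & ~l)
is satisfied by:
  {l: False}


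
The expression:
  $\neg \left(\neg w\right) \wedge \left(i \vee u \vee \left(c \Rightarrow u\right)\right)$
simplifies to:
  $w \wedge \left(i \vee u \vee \neg c\right)$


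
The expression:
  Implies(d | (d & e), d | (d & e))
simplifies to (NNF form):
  True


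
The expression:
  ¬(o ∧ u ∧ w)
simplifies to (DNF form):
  ¬o ∨ ¬u ∨ ¬w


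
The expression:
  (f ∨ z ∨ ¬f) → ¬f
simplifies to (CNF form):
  ¬f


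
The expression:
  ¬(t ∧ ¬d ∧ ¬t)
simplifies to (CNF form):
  True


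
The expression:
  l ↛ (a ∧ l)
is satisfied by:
  {l: True, a: False}


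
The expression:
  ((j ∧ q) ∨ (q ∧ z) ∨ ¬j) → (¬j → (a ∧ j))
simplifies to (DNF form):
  j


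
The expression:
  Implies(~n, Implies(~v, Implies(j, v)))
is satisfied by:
  {n: True, v: True, j: False}
  {n: True, v: False, j: False}
  {v: True, n: False, j: False}
  {n: False, v: False, j: False}
  {j: True, n: True, v: True}
  {j: True, n: True, v: False}
  {j: True, v: True, n: False}


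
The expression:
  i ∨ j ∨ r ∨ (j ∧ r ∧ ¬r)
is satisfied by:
  {i: True, r: True, j: True}
  {i: True, r: True, j: False}
  {i: True, j: True, r: False}
  {i: True, j: False, r: False}
  {r: True, j: True, i: False}
  {r: True, j: False, i: False}
  {j: True, r: False, i: False}


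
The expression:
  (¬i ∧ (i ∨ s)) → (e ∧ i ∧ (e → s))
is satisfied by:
  {i: True, s: False}
  {s: False, i: False}
  {s: True, i: True}


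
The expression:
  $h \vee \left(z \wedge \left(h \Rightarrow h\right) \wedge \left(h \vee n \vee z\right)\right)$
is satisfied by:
  {z: True, h: True}
  {z: True, h: False}
  {h: True, z: False}


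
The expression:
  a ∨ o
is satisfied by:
  {a: True, o: True}
  {a: True, o: False}
  {o: True, a: False}


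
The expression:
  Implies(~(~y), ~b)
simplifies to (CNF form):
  ~b | ~y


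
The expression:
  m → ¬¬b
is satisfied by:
  {b: True, m: False}
  {m: False, b: False}
  {m: True, b: True}


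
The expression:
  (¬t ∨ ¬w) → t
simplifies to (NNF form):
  t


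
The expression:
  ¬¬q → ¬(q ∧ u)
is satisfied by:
  {u: False, q: False}
  {q: True, u: False}
  {u: True, q: False}


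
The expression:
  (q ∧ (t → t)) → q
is always true.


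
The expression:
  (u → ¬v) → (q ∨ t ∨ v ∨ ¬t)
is always true.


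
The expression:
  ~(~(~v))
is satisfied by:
  {v: False}


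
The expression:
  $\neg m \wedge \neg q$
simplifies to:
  $\neg m \wedge \neg q$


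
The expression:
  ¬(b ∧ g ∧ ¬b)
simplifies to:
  True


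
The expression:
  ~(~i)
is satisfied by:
  {i: True}


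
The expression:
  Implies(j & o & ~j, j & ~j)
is always true.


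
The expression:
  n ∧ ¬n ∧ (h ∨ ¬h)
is never true.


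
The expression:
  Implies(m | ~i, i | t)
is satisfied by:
  {i: True, t: True}
  {i: True, t: False}
  {t: True, i: False}


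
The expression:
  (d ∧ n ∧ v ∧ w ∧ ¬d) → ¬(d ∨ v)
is always true.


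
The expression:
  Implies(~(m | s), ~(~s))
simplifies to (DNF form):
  m | s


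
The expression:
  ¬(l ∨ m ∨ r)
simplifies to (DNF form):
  ¬l ∧ ¬m ∧ ¬r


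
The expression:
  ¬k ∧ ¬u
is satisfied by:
  {u: False, k: False}


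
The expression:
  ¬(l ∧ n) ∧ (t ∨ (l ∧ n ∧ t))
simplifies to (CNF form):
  t ∧ (¬l ∨ ¬n)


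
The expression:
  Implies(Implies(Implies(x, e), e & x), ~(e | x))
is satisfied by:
  {x: False}


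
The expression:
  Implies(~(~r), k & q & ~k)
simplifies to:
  ~r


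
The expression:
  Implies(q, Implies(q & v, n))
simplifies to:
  n | ~q | ~v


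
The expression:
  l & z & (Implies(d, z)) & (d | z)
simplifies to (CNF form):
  l & z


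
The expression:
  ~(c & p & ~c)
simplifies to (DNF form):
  True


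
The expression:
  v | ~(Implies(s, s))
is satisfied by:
  {v: True}


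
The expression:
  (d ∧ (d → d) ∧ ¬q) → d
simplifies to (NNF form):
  True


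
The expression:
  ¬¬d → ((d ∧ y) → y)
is always true.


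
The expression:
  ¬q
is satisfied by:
  {q: False}


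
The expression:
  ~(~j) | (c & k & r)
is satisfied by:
  {c: True, j: True, r: True, k: True}
  {c: True, j: True, r: True, k: False}
  {c: True, j: True, k: True, r: False}
  {c: True, j: True, k: False, r: False}
  {j: True, r: True, k: True, c: False}
  {j: True, r: True, k: False, c: False}
  {j: True, r: False, k: True, c: False}
  {j: True, r: False, k: False, c: False}
  {c: True, r: True, k: True, j: False}


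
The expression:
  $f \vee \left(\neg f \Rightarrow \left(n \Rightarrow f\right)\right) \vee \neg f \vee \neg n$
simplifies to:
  $\text{True}$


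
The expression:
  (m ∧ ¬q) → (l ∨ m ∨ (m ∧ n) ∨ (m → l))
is always true.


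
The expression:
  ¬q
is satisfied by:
  {q: False}


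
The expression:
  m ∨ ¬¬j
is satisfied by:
  {m: True, j: True}
  {m: True, j: False}
  {j: True, m: False}


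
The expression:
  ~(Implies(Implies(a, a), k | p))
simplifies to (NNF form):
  ~k & ~p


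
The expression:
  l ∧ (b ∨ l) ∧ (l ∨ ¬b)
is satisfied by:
  {l: True}


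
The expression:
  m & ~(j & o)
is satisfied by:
  {m: True, o: False, j: False}
  {j: True, m: True, o: False}
  {o: True, m: True, j: False}


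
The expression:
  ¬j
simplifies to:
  ¬j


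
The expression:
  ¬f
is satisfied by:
  {f: False}


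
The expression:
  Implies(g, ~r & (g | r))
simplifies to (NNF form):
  ~g | ~r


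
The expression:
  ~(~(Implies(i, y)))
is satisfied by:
  {y: True, i: False}
  {i: False, y: False}
  {i: True, y: True}


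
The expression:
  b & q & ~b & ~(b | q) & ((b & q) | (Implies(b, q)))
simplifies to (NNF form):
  False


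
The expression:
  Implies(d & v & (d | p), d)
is always true.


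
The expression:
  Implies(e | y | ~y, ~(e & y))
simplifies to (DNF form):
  ~e | ~y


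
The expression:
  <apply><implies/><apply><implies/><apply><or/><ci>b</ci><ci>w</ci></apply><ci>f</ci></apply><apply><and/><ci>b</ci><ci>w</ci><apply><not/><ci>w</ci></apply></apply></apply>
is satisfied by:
  {b: True, w: True, f: False}
  {b: True, w: False, f: False}
  {w: True, b: False, f: False}


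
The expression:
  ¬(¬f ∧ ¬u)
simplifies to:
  f ∨ u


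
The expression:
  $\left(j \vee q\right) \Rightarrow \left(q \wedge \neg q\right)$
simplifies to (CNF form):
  $\neg j \wedge \neg q$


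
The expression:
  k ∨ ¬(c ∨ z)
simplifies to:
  k ∨ (¬c ∧ ¬z)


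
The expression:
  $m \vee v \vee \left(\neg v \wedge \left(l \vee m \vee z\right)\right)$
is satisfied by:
  {v: True, m: True, l: True, z: True}
  {v: True, m: True, l: True, z: False}
  {v: True, m: True, z: True, l: False}
  {v: True, m: True, z: False, l: False}
  {v: True, l: True, z: True, m: False}
  {v: True, l: True, z: False, m: False}
  {v: True, l: False, z: True, m: False}
  {v: True, l: False, z: False, m: False}
  {m: True, l: True, z: True, v: False}
  {m: True, l: True, z: False, v: False}
  {m: True, z: True, l: False, v: False}
  {m: True, z: False, l: False, v: False}
  {l: True, z: True, m: False, v: False}
  {l: True, m: False, z: False, v: False}
  {z: True, m: False, l: False, v: False}


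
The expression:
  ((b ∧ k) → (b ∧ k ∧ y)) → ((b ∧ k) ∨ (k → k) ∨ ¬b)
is always true.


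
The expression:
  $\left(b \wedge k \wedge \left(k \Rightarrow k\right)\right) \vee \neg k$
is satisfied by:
  {b: True, k: False}
  {k: False, b: False}
  {k: True, b: True}


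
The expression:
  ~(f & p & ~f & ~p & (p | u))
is always true.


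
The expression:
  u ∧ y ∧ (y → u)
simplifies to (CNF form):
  u ∧ y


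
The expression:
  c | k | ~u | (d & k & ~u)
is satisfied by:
  {k: True, c: True, u: False}
  {k: True, u: False, c: False}
  {c: True, u: False, k: False}
  {c: False, u: False, k: False}
  {k: True, c: True, u: True}
  {k: True, u: True, c: False}
  {c: True, u: True, k: False}


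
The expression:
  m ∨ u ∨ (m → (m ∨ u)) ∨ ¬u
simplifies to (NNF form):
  True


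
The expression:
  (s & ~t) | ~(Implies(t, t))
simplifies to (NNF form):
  s & ~t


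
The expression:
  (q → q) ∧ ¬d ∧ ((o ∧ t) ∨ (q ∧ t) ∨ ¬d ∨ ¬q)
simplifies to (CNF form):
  ¬d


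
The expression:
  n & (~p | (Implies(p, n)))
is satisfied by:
  {n: True}


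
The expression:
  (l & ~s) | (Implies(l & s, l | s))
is always true.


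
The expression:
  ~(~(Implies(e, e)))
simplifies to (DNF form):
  True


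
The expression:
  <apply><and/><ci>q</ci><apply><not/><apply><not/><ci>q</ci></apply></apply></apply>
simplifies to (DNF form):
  <ci>q</ci>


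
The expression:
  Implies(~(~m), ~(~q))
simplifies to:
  q | ~m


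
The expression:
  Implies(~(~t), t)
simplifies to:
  True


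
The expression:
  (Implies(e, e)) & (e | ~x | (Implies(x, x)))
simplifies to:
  True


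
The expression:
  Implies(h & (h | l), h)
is always true.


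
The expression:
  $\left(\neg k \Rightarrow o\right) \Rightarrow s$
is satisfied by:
  {s: True, o: False, k: False}
  {s: True, k: True, o: False}
  {s: True, o: True, k: False}
  {s: True, k: True, o: True}
  {k: False, o: False, s: False}


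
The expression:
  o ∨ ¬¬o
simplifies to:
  o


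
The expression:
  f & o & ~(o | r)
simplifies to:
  False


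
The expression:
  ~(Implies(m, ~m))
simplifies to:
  m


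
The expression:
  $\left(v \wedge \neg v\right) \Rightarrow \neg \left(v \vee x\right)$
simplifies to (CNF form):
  $\text{True}$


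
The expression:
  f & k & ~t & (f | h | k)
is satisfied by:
  {f: True, k: True, t: False}


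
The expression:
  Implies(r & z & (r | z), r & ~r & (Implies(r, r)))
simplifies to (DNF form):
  ~r | ~z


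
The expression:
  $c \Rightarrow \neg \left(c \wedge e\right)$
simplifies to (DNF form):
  $\neg c \vee \neg e$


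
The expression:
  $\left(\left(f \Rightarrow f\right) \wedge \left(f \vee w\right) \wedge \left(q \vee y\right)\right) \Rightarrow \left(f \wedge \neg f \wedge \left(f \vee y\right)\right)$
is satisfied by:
  {y: False, w: False, q: False, f: False}
  {f: True, y: False, w: False, q: False}
  {q: True, y: False, w: False, f: False}
  {w: True, f: False, y: False, q: False}
  {f: True, w: True, y: False, q: False}
  {y: True, f: False, w: False, q: False}
  {q: True, y: True, f: False, w: False}


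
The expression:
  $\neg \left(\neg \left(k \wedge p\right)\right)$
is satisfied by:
  {p: True, k: True}


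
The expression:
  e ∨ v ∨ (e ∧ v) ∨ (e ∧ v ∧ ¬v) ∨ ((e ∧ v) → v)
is always true.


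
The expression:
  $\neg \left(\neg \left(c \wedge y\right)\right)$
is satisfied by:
  {c: True, y: True}


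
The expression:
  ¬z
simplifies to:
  ¬z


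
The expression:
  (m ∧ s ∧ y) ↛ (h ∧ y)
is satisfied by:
  {m: True, s: True, y: True, h: False}


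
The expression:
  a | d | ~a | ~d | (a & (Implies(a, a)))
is always true.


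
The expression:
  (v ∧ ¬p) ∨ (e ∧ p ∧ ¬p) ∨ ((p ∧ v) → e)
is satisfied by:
  {e: True, p: False, v: False}
  {p: False, v: False, e: False}
  {e: True, v: True, p: False}
  {v: True, p: False, e: False}
  {e: True, p: True, v: False}
  {p: True, e: False, v: False}
  {e: True, v: True, p: True}


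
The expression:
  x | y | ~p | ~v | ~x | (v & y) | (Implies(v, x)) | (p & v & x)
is always true.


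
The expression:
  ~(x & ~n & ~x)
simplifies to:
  True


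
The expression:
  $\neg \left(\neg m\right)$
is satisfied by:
  {m: True}


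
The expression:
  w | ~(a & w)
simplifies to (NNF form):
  True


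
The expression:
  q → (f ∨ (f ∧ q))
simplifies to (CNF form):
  f ∨ ¬q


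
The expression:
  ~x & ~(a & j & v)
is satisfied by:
  {x: False, v: False, a: False, j: False}
  {j: True, x: False, v: False, a: False}
  {a: True, x: False, v: False, j: False}
  {j: True, a: True, x: False, v: False}
  {v: True, j: False, x: False, a: False}
  {j: True, v: True, x: False, a: False}
  {a: True, v: True, j: False, x: False}


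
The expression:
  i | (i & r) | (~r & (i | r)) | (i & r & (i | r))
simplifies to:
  i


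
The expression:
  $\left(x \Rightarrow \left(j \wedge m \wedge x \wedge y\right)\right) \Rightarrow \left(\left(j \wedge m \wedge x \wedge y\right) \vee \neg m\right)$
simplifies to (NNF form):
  $x \vee \neg m$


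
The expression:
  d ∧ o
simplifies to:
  d ∧ o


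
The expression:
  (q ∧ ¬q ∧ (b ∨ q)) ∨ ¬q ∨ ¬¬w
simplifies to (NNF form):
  w ∨ ¬q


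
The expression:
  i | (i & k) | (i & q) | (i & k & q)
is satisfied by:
  {i: True}


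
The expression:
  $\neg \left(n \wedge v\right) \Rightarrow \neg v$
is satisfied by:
  {n: True, v: False}
  {v: False, n: False}
  {v: True, n: True}


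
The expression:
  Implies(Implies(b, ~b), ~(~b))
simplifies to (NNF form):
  b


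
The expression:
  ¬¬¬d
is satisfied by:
  {d: False}


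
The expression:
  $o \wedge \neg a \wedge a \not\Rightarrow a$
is never true.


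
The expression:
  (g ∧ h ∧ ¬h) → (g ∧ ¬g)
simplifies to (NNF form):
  True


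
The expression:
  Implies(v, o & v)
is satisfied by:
  {o: True, v: False}
  {v: False, o: False}
  {v: True, o: True}


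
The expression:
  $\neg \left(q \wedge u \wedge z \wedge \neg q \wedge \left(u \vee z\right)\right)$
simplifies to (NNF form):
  $\text{True}$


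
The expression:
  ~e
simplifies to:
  ~e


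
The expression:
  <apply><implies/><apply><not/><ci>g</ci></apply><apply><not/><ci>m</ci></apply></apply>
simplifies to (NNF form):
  <apply><or/><ci>g</ci><apply><not/><ci>m</ci></apply></apply>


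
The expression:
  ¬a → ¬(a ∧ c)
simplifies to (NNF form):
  True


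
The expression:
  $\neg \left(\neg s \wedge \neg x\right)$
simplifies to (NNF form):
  $s \vee x$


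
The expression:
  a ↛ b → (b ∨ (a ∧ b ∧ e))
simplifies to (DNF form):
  b ∨ ¬a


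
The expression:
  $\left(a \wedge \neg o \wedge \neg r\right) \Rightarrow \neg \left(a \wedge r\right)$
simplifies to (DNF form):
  $\text{True}$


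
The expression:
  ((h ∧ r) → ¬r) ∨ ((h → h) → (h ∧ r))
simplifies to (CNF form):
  True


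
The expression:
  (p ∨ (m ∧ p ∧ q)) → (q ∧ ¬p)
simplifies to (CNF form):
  ¬p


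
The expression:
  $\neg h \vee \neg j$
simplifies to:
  $\neg h \vee \neg j$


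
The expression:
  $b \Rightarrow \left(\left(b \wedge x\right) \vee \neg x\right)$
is always true.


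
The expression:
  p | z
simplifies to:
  p | z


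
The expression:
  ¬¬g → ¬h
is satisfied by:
  {h: False, g: False}
  {g: True, h: False}
  {h: True, g: False}


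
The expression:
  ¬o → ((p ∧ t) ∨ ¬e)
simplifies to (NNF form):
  o ∨ (p ∧ t) ∨ ¬e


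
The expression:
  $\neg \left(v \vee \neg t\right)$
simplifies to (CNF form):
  $t \wedge \neg v$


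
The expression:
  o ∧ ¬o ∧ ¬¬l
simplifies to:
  False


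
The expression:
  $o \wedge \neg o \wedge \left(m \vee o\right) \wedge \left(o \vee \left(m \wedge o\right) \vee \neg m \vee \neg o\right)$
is never true.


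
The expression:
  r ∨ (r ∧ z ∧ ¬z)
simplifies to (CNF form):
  r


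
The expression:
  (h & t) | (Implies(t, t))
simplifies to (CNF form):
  True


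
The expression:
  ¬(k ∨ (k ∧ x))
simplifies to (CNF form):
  ¬k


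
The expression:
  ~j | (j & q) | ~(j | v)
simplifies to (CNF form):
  q | ~j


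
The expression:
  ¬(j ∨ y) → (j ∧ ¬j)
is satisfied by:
  {y: True, j: True}
  {y: True, j: False}
  {j: True, y: False}


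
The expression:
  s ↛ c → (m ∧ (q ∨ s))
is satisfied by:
  {c: True, m: True, s: False}
  {c: True, s: False, m: False}
  {m: True, s: False, c: False}
  {m: False, s: False, c: False}
  {c: True, m: True, s: True}
  {c: True, s: True, m: False}
  {m: True, s: True, c: False}


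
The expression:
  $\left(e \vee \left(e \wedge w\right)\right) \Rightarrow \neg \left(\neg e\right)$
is always true.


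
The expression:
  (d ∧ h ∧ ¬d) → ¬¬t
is always true.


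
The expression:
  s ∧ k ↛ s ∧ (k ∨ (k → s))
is never true.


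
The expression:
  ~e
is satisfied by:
  {e: False}


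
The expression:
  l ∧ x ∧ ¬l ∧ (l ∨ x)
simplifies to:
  False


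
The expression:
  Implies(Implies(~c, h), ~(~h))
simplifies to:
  h | ~c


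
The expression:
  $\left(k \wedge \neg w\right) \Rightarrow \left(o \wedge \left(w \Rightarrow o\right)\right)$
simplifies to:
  $o \vee w \vee \neg k$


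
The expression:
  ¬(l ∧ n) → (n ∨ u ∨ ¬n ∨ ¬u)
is always true.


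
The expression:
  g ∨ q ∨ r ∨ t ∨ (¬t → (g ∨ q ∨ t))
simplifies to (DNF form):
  g ∨ q ∨ r ∨ t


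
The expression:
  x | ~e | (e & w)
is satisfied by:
  {w: True, x: True, e: False}
  {w: True, e: False, x: False}
  {x: True, e: False, w: False}
  {x: False, e: False, w: False}
  {w: True, x: True, e: True}
  {w: True, e: True, x: False}
  {x: True, e: True, w: False}


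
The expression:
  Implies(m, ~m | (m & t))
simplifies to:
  t | ~m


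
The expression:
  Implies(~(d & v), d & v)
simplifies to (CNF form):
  d & v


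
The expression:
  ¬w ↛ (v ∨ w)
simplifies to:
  ¬v ∧ ¬w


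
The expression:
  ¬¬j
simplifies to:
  j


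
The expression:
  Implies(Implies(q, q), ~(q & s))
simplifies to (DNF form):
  ~q | ~s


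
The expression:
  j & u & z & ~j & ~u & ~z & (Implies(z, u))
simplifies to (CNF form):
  False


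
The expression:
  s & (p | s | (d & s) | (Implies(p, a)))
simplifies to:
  s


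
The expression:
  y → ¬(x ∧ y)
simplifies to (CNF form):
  ¬x ∨ ¬y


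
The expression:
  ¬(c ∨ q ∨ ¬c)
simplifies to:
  False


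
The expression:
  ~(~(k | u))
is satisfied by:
  {k: True, u: True}
  {k: True, u: False}
  {u: True, k: False}


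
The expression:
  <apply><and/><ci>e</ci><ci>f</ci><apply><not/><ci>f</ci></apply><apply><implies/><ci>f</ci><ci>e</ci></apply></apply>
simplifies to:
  <false/>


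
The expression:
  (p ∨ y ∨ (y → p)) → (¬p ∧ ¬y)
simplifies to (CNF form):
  ¬p ∧ ¬y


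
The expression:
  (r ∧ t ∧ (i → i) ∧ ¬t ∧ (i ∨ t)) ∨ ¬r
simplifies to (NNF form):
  ¬r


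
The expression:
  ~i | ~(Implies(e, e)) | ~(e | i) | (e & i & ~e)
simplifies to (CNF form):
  ~i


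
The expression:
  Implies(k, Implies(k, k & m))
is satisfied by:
  {m: True, k: False}
  {k: False, m: False}
  {k: True, m: True}


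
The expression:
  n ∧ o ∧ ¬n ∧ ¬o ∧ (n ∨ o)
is never true.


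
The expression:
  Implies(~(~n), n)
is always true.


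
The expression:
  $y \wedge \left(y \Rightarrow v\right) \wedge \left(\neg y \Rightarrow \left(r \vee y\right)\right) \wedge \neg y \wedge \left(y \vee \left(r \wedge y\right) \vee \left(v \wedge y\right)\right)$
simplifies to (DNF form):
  $\text{False}$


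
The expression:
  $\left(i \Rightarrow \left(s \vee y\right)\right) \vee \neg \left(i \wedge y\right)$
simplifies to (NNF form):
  $\text{True}$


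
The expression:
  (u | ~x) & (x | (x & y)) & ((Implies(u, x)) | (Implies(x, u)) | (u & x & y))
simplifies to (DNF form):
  u & x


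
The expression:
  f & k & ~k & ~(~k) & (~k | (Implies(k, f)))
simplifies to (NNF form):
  False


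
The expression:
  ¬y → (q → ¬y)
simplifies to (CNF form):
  True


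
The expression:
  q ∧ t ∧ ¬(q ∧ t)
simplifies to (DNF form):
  False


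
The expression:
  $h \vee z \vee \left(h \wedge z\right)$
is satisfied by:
  {z: True, h: True}
  {z: True, h: False}
  {h: True, z: False}


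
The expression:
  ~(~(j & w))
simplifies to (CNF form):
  j & w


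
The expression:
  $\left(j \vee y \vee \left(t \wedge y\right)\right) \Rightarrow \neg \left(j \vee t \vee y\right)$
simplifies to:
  $\neg j \wedge \neg y$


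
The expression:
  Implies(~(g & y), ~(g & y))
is always true.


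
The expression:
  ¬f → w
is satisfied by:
  {w: True, f: True}
  {w: True, f: False}
  {f: True, w: False}


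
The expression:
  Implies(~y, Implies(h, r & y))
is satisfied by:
  {y: True, h: False}
  {h: False, y: False}
  {h: True, y: True}


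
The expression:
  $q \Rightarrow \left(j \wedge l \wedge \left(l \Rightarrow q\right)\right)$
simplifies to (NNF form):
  $\left(j \wedge l\right) \vee \neg q$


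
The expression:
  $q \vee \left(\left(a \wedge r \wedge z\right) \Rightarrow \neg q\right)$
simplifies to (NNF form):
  $\text{True}$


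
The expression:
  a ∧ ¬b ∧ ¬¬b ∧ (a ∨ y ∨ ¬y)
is never true.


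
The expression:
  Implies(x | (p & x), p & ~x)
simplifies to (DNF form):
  ~x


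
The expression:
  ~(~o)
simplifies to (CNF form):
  o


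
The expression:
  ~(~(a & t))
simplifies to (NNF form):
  a & t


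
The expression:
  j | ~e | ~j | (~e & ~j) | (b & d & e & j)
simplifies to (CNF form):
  True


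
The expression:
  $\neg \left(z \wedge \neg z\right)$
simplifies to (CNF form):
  $\text{True}$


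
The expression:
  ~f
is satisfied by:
  {f: False}


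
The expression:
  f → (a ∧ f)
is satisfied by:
  {a: True, f: False}
  {f: False, a: False}
  {f: True, a: True}


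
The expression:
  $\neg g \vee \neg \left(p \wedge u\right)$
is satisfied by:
  {p: False, u: False, g: False}
  {g: True, p: False, u: False}
  {u: True, p: False, g: False}
  {g: True, u: True, p: False}
  {p: True, g: False, u: False}
  {g: True, p: True, u: False}
  {u: True, p: True, g: False}


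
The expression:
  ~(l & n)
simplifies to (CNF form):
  ~l | ~n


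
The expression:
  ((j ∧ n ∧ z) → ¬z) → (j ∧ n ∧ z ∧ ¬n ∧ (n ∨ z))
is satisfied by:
  {z: True, j: True, n: True}


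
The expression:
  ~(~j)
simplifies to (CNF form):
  j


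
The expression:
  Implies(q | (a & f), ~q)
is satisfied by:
  {q: False}


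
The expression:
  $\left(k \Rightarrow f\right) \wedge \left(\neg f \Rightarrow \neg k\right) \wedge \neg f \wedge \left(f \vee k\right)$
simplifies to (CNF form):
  $\text{False}$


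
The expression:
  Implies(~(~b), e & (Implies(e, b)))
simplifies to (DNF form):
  e | ~b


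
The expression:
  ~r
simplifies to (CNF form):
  ~r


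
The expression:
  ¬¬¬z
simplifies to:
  ¬z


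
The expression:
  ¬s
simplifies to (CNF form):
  ¬s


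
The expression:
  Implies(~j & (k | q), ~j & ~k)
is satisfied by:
  {j: True, k: False}
  {k: False, j: False}
  {k: True, j: True}


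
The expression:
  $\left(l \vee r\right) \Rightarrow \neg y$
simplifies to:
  $\left(\neg l \wedge \neg r\right) \vee \neg y$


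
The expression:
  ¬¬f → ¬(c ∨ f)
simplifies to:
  ¬f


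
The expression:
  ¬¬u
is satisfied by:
  {u: True}


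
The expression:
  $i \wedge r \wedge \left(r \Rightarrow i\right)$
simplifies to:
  $i \wedge r$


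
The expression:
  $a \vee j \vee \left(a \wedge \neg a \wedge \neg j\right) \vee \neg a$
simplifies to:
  $\text{True}$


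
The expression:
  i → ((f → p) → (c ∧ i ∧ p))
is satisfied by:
  {c: True, f: True, i: False, p: False}
  {c: True, f: False, i: False, p: False}
  {f: True, p: False, c: False, i: False}
  {p: False, f: False, c: False, i: False}
  {p: True, c: True, f: True, i: False}
  {p: True, c: True, f: False, i: False}
  {p: True, f: True, c: False, i: False}
  {p: True, f: False, c: False, i: False}
  {i: True, c: True, f: True, p: False}
  {i: True, c: False, f: True, p: False}
  {i: True, p: True, c: True, f: True}
  {i: True, p: True, c: True, f: False}


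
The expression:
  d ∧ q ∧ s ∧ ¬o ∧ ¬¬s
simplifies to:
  d ∧ q ∧ s ∧ ¬o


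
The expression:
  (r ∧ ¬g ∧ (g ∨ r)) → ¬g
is always true.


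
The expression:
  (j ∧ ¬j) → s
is always true.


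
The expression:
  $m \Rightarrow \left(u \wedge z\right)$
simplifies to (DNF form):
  $\left(u \wedge z\right) \vee \neg m$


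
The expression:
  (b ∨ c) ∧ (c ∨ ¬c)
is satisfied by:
  {b: True, c: True}
  {b: True, c: False}
  {c: True, b: False}


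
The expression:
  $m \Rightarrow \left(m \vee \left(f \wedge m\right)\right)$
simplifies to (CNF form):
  $\text{True}$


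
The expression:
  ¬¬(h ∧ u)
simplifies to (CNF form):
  h ∧ u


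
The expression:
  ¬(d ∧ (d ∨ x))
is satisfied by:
  {d: False}


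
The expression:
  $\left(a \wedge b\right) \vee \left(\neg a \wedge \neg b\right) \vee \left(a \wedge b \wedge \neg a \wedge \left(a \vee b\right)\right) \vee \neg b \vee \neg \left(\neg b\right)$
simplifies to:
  $\text{True}$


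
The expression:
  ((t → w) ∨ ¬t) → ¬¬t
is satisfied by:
  {t: True}


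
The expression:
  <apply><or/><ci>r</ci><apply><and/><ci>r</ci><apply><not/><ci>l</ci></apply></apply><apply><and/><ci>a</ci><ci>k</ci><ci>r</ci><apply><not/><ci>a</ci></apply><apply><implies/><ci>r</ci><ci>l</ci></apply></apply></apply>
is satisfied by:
  {r: True}


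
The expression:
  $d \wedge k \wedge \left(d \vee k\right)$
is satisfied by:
  {d: True, k: True}


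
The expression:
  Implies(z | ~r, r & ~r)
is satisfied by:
  {r: True, z: False}


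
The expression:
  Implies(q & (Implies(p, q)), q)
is always true.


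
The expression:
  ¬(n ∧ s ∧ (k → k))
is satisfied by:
  {s: False, n: False}
  {n: True, s: False}
  {s: True, n: False}


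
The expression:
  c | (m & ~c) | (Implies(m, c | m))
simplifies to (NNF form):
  True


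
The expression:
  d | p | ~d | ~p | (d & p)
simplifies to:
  True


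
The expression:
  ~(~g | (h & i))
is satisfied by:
  {g: True, h: False, i: False}
  {i: True, g: True, h: False}
  {h: True, g: True, i: False}


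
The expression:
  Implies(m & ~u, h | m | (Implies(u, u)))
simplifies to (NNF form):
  True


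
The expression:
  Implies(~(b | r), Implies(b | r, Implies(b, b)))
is always true.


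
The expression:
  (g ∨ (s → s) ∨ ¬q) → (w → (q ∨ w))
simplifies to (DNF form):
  True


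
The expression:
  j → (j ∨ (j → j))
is always true.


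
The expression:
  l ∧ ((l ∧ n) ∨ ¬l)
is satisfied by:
  {n: True, l: True}


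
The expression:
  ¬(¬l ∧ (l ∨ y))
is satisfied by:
  {l: True, y: False}
  {y: False, l: False}
  {y: True, l: True}


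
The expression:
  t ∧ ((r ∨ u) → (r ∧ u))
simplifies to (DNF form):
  (r ∧ t ∧ u) ∨ (r ∧ t ∧ ¬r) ∨ (t ∧ u ∧ ¬u) ∨ (t ∧ ¬r ∧ ¬u)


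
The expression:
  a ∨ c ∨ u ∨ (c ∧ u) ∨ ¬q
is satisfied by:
  {a: True, u: True, c: True, q: False}
  {a: True, u: True, c: False, q: False}
  {a: True, c: True, u: False, q: False}
  {a: True, c: False, u: False, q: False}
  {u: True, c: True, a: False, q: False}
  {u: True, a: False, c: False, q: False}
  {u: False, c: True, a: False, q: False}
  {u: False, a: False, c: False, q: False}
  {a: True, q: True, u: True, c: True}
  {a: True, q: True, u: True, c: False}
  {a: True, q: True, c: True, u: False}
  {a: True, q: True, c: False, u: False}
  {q: True, u: True, c: True, a: False}
  {q: True, u: True, c: False, a: False}
  {q: True, c: True, u: False, a: False}


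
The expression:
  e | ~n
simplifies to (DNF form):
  e | ~n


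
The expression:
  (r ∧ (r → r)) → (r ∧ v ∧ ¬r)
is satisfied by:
  {r: False}


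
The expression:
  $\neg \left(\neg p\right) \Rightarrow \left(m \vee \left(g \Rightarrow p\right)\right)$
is always true.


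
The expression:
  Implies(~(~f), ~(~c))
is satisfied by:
  {c: True, f: False}
  {f: False, c: False}
  {f: True, c: True}


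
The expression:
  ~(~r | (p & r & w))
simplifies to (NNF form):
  r & (~p | ~w)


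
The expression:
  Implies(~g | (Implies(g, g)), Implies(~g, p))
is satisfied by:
  {g: True, p: True}
  {g: True, p: False}
  {p: True, g: False}


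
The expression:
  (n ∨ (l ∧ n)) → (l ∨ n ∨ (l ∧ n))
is always true.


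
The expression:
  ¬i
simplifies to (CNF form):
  ¬i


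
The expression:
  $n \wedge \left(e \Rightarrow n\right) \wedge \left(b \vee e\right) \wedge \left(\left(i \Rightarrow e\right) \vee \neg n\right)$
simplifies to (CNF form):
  $n \wedge \left(b \vee e\right) \wedge \left(e \vee \neg i\right)$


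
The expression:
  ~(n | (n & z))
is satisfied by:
  {n: False}


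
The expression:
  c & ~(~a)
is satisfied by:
  {a: True, c: True}


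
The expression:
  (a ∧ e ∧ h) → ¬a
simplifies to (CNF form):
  ¬a ∨ ¬e ∨ ¬h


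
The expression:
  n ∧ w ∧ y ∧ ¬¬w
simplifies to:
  n ∧ w ∧ y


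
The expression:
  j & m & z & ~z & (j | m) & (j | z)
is never true.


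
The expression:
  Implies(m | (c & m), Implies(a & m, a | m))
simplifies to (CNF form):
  True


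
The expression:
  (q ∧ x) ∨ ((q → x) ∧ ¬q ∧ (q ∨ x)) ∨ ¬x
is always true.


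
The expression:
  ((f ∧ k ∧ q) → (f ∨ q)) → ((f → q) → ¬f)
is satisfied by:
  {q: False, f: False}
  {f: True, q: False}
  {q: True, f: False}


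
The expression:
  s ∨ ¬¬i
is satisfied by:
  {i: True, s: True}
  {i: True, s: False}
  {s: True, i: False}


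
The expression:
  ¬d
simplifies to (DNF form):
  ¬d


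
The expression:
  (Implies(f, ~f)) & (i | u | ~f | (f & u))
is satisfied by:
  {f: False}


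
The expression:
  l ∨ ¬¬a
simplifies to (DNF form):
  a ∨ l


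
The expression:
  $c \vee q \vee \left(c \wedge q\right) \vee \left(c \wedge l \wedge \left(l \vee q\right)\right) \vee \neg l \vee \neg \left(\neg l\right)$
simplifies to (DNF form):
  $\text{True}$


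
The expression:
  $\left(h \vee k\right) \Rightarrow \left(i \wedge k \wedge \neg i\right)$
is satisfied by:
  {h: False, k: False}


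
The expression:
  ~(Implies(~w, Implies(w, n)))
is never true.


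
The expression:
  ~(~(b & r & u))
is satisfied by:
  {r: True, u: True, b: True}


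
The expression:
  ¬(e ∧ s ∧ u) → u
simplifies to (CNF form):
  u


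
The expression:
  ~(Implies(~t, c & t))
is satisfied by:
  {t: False}


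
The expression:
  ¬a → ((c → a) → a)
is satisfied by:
  {a: True, c: True}
  {a: True, c: False}
  {c: True, a: False}


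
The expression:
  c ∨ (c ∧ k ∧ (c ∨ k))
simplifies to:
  c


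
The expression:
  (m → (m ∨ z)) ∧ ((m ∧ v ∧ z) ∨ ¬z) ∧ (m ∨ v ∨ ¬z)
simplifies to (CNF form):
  (m ∨ ¬z) ∧ (v ∨ ¬z)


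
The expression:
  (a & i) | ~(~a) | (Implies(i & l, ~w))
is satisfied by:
  {a: True, l: False, i: False, w: False}
  {a: False, l: False, i: False, w: False}
  {a: True, w: True, l: False, i: False}
  {w: True, a: False, l: False, i: False}
  {a: True, i: True, w: False, l: False}
  {i: True, w: False, l: False, a: False}
  {a: True, w: True, i: True, l: False}
  {w: True, i: True, a: False, l: False}
  {a: True, l: True, w: False, i: False}
  {l: True, w: False, i: False, a: False}
  {a: True, w: True, l: True, i: False}
  {w: True, l: True, a: False, i: False}
  {a: True, i: True, l: True, w: False}
  {i: True, l: True, w: False, a: False}
  {a: True, w: True, i: True, l: True}


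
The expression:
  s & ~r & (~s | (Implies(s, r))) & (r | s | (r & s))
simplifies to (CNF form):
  False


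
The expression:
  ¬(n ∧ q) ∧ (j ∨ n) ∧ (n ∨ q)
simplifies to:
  (j ∨ n) ∧ (n ∨ q) ∧ (¬n ∨ ¬q)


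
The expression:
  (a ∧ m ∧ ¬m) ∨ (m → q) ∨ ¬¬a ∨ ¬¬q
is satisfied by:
  {a: True, q: True, m: False}
  {a: True, m: False, q: False}
  {q: True, m: False, a: False}
  {q: False, m: False, a: False}
  {a: True, q: True, m: True}
  {a: True, m: True, q: False}
  {q: True, m: True, a: False}


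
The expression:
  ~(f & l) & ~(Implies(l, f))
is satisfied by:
  {l: True, f: False}


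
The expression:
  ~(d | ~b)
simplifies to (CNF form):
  b & ~d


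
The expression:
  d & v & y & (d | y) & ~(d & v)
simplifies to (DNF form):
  False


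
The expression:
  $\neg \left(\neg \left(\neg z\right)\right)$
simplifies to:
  $\neg z$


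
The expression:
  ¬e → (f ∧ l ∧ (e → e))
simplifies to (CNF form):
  (e ∨ f) ∧ (e ∨ l)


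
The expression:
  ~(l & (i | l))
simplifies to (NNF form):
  ~l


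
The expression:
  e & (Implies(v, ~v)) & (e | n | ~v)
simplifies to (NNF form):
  e & ~v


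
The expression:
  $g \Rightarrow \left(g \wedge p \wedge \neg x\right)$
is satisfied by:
  {p: True, x: False, g: False}
  {x: False, g: False, p: False}
  {p: True, x: True, g: False}
  {x: True, p: False, g: False}
  {g: True, p: True, x: False}


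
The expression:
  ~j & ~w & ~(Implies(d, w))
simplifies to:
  d & ~j & ~w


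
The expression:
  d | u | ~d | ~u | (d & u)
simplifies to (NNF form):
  True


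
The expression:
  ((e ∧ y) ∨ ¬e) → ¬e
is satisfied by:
  {e: False, y: False}
  {y: True, e: False}
  {e: True, y: False}


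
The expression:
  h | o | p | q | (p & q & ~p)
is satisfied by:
  {p: True, q: True, h: True, o: True}
  {p: True, q: True, h: True, o: False}
  {p: True, q: True, o: True, h: False}
  {p: True, q: True, o: False, h: False}
  {p: True, h: True, o: True, q: False}
  {p: True, h: True, o: False, q: False}
  {p: True, h: False, o: True, q: False}
  {p: True, h: False, o: False, q: False}
  {q: True, h: True, o: True, p: False}
  {q: True, h: True, o: False, p: False}
  {q: True, o: True, h: False, p: False}
  {q: True, o: False, h: False, p: False}
  {h: True, o: True, q: False, p: False}
  {h: True, q: False, o: False, p: False}
  {o: True, q: False, h: False, p: False}


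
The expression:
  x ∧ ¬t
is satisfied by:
  {x: True, t: False}


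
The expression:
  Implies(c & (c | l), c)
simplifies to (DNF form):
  True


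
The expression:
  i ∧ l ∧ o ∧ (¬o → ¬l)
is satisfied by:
  {i: True, o: True, l: True}


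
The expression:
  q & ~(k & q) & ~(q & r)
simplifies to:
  q & ~k & ~r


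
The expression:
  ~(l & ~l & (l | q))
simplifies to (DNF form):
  True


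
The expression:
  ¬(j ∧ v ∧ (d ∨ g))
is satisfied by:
  {g: False, v: False, j: False, d: False}
  {d: True, g: False, v: False, j: False}
  {g: True, d: False, v: False, j: False}
  {d: True, g: True, v: False, j: False}
  {j: True, d: False, g: False, v: False}
  {j: True, d: True, g: False, v: False}
  {j: True, g: True, d: False, v: False}
  {j: True, d: True, g: True, v: False}
  {v: True, j: False, g: False, d: False}
  {v: True, d: True, j: False, g: False}
  {v: True, g: True, j: False, d: False}
  {d: True, v: True, g: True, j: False}
  {v: True, j: True, d: False, g: False}


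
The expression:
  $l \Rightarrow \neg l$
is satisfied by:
  {l: False}


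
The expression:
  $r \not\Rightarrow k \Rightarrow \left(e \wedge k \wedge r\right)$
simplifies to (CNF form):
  $k \vee \neg r$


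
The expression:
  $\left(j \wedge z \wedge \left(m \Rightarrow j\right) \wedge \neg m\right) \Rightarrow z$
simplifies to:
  $\text{True}$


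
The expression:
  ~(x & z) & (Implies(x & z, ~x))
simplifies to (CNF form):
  ~x | ~z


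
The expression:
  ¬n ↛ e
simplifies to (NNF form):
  e ∨ ¬n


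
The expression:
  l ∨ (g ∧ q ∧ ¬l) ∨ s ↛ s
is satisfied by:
  {l: True, g: True, q: True}
  {l: True, g: True, q: False}
  {l: True, q: True, g: False}
  {l: True, q: False, g: False}
  {g: True, q: True, l: False}


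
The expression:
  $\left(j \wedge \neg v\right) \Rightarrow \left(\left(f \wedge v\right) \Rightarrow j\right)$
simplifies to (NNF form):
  $\text{True}$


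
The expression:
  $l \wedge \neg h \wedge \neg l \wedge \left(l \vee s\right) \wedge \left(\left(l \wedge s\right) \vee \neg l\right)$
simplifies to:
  $\text{False}$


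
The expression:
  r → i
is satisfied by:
  {i: True, r: False}
  {r: False, i: False}
  {r: True, i: True}


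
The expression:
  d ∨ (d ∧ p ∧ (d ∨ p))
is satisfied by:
  {d: True}


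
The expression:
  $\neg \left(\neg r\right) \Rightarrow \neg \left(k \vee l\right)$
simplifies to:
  $\left(\neg k \wedge \neg l\right) \vee \neg r$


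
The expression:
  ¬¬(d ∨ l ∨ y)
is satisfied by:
  {y: True, d: True, l: True}
  {y: True, d: True, l: False}
  {y: True, l: True, d: False}
  {y: True, l: False, d: False}
  {d: True, l: True, y: False}
  {d: True, l: False, y: False}
  {l: True, d: False, y: False}


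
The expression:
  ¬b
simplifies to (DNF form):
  ¬b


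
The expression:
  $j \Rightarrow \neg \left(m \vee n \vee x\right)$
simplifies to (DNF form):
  $\left(\neg m \wedge \neg n \wedge \neg x\right) \vee \neg j$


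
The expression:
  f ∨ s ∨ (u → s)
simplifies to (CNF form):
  f ∨ s ∨ ¬u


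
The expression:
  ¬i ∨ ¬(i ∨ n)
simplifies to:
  ¬i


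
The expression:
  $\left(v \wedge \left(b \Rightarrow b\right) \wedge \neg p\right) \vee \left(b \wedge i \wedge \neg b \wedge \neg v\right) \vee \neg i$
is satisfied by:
  {v: True, i: False, p: False}
  {v: False, i: False, p: False}
  {p: True, v: True, i: False}
  {p: True, v: False, i: False}
  {i: True, v: True, p: False}


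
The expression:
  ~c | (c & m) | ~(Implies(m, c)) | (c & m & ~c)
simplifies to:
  m | ~c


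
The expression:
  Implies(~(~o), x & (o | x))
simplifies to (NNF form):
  x | ~o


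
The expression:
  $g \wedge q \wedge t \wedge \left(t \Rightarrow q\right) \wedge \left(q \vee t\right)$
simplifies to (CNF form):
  $g \wedge q \wedge t$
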